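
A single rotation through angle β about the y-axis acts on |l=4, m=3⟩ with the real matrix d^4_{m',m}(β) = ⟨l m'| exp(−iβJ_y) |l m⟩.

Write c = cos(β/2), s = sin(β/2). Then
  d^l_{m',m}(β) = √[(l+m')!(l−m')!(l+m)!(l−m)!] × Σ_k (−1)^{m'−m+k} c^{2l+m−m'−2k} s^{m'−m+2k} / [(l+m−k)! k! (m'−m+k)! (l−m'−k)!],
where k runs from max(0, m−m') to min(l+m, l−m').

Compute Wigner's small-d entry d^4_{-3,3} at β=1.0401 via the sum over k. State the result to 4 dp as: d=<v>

d^4_{-3,3}(β=1.0401) via Wigner's sum:
Half-angle: c=0.867794, s=0.496924. N=√(1·5040·5040·1)=5040.000000
Admissible k: 6..7 (factorial args all ≥0)
  k=6: (−1)^0·5040.0000/(720)·0.8678^2·0.4969^6 = +0.079372
  k=7: (−1)^1·5040.0000/(5040)·0.8678^0·0.4969^8 = -0.003718
d^4_{-3,3}(1.0401) = +0.079372 -0.003718 = +0.075654

d=0.0757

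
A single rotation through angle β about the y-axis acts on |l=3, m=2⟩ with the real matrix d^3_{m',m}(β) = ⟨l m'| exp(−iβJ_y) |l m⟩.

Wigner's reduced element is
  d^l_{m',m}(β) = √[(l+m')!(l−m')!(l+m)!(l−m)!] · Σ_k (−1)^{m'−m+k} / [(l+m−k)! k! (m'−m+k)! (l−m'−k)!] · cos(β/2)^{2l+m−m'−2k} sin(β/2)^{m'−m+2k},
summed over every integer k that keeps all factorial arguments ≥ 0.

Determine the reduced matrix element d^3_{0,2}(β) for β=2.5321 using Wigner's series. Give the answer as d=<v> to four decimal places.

d^3_{0,2}(β=2.5321) via Wigner's sum:
With c≡cos(β/2)=0.300051 and s≡sin(β/2)=0.953923, N=[6·6·120·1]^{1/2}=65.726707
k∈{2,3} keeps every argument non-negative
  k=2: (−1)^0·65.7267/(12)·0.3001^4·0.9539^2 = +0.040399
  k=3: (−1)^1·65.7267/(12)·0.3001^2·0.9539^4 = -0.408324
d^3_{0,2}(2.5321) = +0.040399 -0.408324 = -0.367925

d=-0.3679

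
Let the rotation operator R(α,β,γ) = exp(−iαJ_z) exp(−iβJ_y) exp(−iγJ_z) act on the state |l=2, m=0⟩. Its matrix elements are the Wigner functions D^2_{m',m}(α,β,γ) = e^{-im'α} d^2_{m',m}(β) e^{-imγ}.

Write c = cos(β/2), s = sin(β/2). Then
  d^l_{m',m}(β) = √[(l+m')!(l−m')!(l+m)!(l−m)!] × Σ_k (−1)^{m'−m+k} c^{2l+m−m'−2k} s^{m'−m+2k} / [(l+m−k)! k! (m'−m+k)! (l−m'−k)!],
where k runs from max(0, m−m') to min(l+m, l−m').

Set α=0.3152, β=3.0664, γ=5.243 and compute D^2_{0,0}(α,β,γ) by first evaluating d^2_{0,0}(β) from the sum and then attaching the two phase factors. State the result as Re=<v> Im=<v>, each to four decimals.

Re=0.9915 Im=0.0000

First d^2_{0,0}(β=3.0664), then the phase factors e^{-i(0)α} and e^{-i(0)γ}:
Half-angle: c=0.037587, s=0.999293. N=√(2·2·2·2)=4.000000
k∈{0,1,2} keeps every argument non-negative
  k=0: (−1)^0·4.0000/(4)·0.0376^4·0.9993^0 = +0.000002
  k=1: (−1)^1·4.0000/(1)·0.0376^2·0.9993^2 = -0.005643
  k=2: (−1)^2·4.0000/(4)·0.0376^0·0.9993^4 = +0.997176
d^2_{0,0}(3.0664) = +0.000002 -0.005643 +0.997176 = +0.991535
Phases: e^{-i·(0)·0.3152}=+1.000000+0.000000i, e^{-i·(0)·5.243}=+1.000000+0.000000i ⇒ D=+0.991535+0.000000i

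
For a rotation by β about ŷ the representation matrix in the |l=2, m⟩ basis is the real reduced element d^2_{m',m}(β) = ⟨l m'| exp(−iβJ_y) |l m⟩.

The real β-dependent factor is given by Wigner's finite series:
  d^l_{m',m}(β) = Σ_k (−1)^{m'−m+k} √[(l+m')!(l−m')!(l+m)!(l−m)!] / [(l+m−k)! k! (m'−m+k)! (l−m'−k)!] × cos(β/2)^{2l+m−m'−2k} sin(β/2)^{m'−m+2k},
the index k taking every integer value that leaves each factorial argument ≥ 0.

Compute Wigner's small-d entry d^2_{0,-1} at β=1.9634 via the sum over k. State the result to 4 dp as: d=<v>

d=0.4329

d^2_{0,-1}(β=1.9634) via Wigner's sum:
c=cos(1.9634/2)=0.555610, s=sin(1.9634/2)=0.831443; N=√[2·2·1·6]=4.898979
k: max(0,(-1)−(0))=0 … min(2+(-1),2−(0))=1
  k=0: (−1)^1·4.8990/(2)·0.5556^3·0.8314^1 = -0.349316
  k=1: (−1)^2·4.8990/(2)·0.5556^1·0.8314^3 = +0.782246
d^2_{0,-1}(1.9634) = -0.349316 +0.782246 = +0.432930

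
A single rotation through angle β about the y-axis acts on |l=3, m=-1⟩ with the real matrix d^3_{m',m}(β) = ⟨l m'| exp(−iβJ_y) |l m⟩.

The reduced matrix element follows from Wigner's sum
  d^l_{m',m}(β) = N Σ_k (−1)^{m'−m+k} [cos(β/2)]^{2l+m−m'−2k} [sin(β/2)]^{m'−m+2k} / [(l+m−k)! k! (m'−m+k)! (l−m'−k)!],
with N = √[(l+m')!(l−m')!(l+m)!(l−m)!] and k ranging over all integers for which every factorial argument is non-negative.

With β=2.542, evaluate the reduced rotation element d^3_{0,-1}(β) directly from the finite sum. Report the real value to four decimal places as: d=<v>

d^3_{0,-1}(β=2.542) via Wigner's sum:
Half-angle: c=0.295326, s=0.955397. N=√(6·6·2·24)=41.569219
k∈{0,1,2} keeps every argument non-negative
  k=0: (−1)^1·41.5692/(12)·0.2953^5·0.9554^1 = -0.007435
  k=1: (−1)^2·41.5692/(4)·0.2953^3·0.9554^3 = +0.233435
  k=2: (−1)^3·41.5692/(12)·0.2953^1·0.9554^5 = -0.814349
d^3_{0,-1}(2.542) = -0.007435 +0.233435 -0.814349 = -0.588348

d=-0.5883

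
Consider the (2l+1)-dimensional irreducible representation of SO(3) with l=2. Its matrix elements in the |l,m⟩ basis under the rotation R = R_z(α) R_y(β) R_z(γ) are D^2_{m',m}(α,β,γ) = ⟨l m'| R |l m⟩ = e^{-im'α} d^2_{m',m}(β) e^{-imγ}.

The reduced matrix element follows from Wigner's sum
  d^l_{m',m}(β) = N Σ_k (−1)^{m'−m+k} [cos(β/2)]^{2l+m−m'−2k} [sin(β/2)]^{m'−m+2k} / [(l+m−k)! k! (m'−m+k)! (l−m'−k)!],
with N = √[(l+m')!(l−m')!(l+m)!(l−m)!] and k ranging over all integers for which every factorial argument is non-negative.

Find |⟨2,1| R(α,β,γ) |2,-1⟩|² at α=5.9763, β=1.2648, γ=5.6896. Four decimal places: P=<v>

P=0.3135

D^2_{1,-1}(5.9763,1.2648,5.6896) = e^{-i·1·5.9763}·d^2_{1,-1}(1.2648)·e^{-i·-1·5.6896}. Compute d first:
Half-angle: c=0.806611, s=0.591082. N=√(6·1·1·6)=6.000000
k∈{0,1} keeps every argument non-negative
  k=0: (−1)^2·6.0000/(2)·0.8066^2·0.5911^2 = +0.681939
  k=1: (−1)^3·6.0000/(6)·0.8066^0·0.5911^4 = -0.122065
d^2_{1,-1}(1.2648) = +0.681939 -0.122065 = +0.559874
|D^2_{1,-1}|² = |d^2_{1,-1}(β)|² = (+0.559874)² = 0.313459 (the z-rotation phases have unit modulus)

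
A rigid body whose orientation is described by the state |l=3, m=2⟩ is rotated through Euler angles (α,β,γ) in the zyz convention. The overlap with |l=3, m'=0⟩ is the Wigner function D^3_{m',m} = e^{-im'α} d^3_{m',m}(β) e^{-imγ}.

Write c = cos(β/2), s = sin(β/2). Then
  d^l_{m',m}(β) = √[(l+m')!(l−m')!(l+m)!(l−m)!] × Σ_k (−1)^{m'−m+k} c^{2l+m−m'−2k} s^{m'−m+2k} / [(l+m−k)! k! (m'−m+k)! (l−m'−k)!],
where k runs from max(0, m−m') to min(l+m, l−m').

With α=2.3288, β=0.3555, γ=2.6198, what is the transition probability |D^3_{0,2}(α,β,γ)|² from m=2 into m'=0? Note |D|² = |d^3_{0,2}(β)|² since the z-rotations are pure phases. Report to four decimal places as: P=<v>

D^3_{0,2}(2.3288,0.3555,2.6198) = e^{-i·0·2.3288}·d^3_{0,2}(0.3555)·e^{-i·2·2.6198}. Compute d first:
Half-angle: c=0.984244, s=0.176815. N=√(6·6·120·1)=65.726707
The bounds max(0,m−m')=2 and min(l+m,l−m')=3 give 2 terms
  k=2: (−1)^0·65.7267/(12)·0.9842^4·0.1768^2 = +0.160699
  k=3: (−1)^1·65.7267/(12)·0.9842^2·0.1768^4 = -0.005186
d^3_{0,2}(0.3555) = +0.160699 -0.005186 = +0.155513
|D^3_{0,2}|² = |d^3_{0,2}(β)|² = (+0.155513)² = 0.024184 (the z-rotation phases have unit modulus)

P=0.0242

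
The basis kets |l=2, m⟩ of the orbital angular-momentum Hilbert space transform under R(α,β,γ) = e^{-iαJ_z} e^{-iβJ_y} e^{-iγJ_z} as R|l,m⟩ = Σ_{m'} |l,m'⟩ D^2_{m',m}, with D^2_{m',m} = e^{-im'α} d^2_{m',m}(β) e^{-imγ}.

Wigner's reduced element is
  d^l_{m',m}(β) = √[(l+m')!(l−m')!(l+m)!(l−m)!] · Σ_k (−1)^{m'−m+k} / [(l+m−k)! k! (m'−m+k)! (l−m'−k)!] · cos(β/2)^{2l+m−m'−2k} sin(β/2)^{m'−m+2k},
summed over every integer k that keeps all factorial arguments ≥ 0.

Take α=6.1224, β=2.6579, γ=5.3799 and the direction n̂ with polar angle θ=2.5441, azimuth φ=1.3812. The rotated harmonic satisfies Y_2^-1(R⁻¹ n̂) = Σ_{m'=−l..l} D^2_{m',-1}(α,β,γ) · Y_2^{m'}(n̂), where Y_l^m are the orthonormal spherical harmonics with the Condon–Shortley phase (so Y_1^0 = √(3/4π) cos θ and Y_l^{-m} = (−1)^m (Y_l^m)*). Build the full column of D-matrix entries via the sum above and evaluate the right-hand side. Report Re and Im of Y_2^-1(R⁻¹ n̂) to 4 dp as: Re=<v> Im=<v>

Re=-0.1214 Im=-0.3649

Need the full column D^2_{m',-1} for m'=−2..2 at α=6.1224, β=2.6579, γ=5.3799.
cos(β/2)=0.239496, sin(β/2)=0.970897
d^2_{-2,-1}: single k=1 term ⇒ +0.026674;  D = +0.009045-0.025094i
d^2_{-1,-1}: k∈[0..1] ⇒ +0.003290 -0.162205 = -0.158915;  D = -0.077124+0.138945i
d^2_{0,-1}: k∈[0..1] ⇒ -0.032669 +0.536900 = +0.504230;  D = +0.312135-0.396005i
d^2_{1,-1}: k∈[0..1] ⇒ +0.162205 -0.888574 = -0.726369;  D = -0.535175+0.491121i
d^2_{2,-1}: single k=0 term ⇒ -0.438377;  D = -0.366273+0.240869i
Y_2^{m'}(θ=2.5441,φ=1.3812) and Σ D·Y over m':
  (+0.0090-0.0251i)·(-0.1136-0.0453i)  (-0.0771+0.1389i)·(-0.0677+0.3529i)  (+0.3121-0.3960i)·(+0.3313+0.0000i)  (-0.5352+0.4911i)·(+0.0677+0.3529i)  (-0.3663+0.2409i)·(-0.1136+0.0453i)
Y_2^-1(R⁻¹ n̂) = -0.121401-0.364916i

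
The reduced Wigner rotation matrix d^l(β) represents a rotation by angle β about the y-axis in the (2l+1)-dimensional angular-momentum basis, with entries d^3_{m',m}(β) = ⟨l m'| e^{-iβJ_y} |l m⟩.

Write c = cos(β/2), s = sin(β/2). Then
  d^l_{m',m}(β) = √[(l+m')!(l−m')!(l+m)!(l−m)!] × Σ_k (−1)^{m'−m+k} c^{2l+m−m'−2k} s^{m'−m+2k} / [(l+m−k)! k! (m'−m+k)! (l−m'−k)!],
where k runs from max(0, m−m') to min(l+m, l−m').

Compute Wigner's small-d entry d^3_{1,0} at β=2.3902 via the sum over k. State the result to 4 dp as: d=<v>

d^3_{1,0}(β=2.3902) via Wigner's sum:
With c≡cos(β/2)=0.366920 and s≡sin(β/2)=0.930252, N=[24·2·6·6]^{1/2}=41.569219
The bounds max(0,m−m')=0 and min(l+m,l−m')=2 give 3 terms
  k=0: (−1)^1·41.5692/(12)·0.3669^5·0.9303^1 = -0.021431
  k=1: (−1)^2·41.5692/(4)·0.3669^3·0.9303^3 = +0.413266
  k=2: (−1)^3·41.5692/(12)·0.3669^1·0.9303^5 = -0.885455
d^3_{1,0}(2.3902) = -0.021431 +0.413266 -0.885455 = -0.493620

d=-0.4936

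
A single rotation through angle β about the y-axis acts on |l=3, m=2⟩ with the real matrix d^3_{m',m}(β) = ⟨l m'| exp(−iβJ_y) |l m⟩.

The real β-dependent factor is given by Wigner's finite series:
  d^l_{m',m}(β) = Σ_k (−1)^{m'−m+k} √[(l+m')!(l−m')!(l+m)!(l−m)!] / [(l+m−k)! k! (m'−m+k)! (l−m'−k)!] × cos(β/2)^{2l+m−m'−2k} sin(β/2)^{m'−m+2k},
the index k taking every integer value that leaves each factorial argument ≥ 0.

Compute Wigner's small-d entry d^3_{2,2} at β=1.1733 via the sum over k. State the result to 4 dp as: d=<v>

d^3_{2,2}(β=1.1733) via Wigner's sum:
c=cos(1.1733/2)=0.832800, s=sin(1.1733/2)=0.553574; N=√[120·1·120·1]=120.000000
Admissible k: 0..1 (factorial args all ≥0)
  k=0: (−1)^0·120.0000/(120)·0.8328^6·0.5536^0 = +0.333614
  k=1: (−1)^1·120.0000/(24)·0.8328^4·0.5536^2 = -0.737028
d^3_{2,2}(1.1733) = +0.333614 -0.737028 = -0.403415

d=-0.4034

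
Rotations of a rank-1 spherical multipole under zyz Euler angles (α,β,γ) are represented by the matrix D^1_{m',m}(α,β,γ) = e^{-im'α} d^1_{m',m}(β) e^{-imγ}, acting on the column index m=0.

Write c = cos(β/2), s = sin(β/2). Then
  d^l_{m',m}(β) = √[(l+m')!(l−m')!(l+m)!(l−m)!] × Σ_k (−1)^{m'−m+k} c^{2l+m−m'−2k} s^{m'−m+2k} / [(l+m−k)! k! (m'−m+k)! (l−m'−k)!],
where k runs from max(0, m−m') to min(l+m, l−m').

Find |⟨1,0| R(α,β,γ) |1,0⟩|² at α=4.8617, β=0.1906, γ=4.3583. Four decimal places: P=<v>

D^1_{0,0}(4.8617,0.1906,4.3583) = e^{-i·0·4.8617}·d^1_{0,0}(0.1906)·e^{-i·0·4.3583}. Compute d first:
With c≡cos(β/2)=0.995462 and s≡sin(β/2)=0.095156, N=[1·1·1·1]^{1/2}=1.000000
k: max(0,(0)−(0))=0 … min(1+(0),1−(0))=1
  k=0: (−1)^0·1.0000/(1)·0.9955^2·0.0952^0 = +0.990945
  k=1: (−1)^1·1.0000/(1)·0.9955^0·0.0952^2 = -0.009055
d^1_{0,0}(0.1906) = +0.990945 -0.009055 = +0.981891
|D^1_{0,0}|² = |d^1_{0,0}(β)|² = (+0.981891)² = 0.964109 (the z-rotation phases have unit modulus)

P=0.9641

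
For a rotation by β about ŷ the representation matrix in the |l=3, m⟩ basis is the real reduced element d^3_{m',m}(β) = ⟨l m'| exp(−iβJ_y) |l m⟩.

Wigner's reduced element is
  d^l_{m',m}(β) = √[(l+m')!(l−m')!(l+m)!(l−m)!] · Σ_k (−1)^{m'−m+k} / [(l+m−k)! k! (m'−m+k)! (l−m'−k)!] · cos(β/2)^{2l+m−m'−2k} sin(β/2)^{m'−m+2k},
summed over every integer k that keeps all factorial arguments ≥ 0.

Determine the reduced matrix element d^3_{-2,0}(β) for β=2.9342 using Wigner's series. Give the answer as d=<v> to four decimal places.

d^3_{-2,0}(β=2.9342) via Wigner's sum:
Half-angle: c=0.103511, s=0.994628. N=√(1·120·6·6)=65.726707
k: max(0,(0)−(-2))=2 … min(3+(0),3−(-2))=3
  k=2: (−1)^0·65.7267/(12)·0.1035^4·0.9946^2 = +0.000622
  k=3: (−1)^1·65.7267/(12)·0.1035^2·0.9946^4 = -0.057435
d^3_{-2,0}(2.9342) = +0.000622 -0.057435 = -0.056813

d=-0.0568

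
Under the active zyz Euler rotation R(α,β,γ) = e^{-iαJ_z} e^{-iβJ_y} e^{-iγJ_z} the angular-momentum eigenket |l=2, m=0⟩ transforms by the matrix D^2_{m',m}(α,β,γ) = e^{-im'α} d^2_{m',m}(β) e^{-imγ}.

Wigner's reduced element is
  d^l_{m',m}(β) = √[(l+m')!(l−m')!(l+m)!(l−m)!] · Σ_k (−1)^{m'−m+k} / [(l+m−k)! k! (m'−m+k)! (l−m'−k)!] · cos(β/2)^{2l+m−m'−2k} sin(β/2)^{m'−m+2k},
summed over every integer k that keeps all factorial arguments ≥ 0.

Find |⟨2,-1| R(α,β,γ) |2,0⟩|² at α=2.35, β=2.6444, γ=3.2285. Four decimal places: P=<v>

Split into d^2_{-1,0}(β=2.6444) × two z-phases.
With c≡cos(β/2)=0.246044 and s≡sin(β/2)=0.969259, N=[1·6·2·2]^{1/2}=4.898979
The bounds max(0,m−m')=1 and min(l+m,l−m')=2 give 2 terms
  k=1: (−1)^0·4.8990/(2)·0.2460^3·0.9693^1 = +0.035363
  k=2: (−1)^1·4.8990/(2)·0.2460^1·0.9693^3 = -0.548791
d^2_{-1,0}(2.6444) = +0.035363 -0.548791 = -0.513428
|D^2_{-1,0}|² = |d^2_{-1,0}(β)|² = (-0.513428)² = 0.263608 (the z-rotation phases have unit modulus)

P=0.2636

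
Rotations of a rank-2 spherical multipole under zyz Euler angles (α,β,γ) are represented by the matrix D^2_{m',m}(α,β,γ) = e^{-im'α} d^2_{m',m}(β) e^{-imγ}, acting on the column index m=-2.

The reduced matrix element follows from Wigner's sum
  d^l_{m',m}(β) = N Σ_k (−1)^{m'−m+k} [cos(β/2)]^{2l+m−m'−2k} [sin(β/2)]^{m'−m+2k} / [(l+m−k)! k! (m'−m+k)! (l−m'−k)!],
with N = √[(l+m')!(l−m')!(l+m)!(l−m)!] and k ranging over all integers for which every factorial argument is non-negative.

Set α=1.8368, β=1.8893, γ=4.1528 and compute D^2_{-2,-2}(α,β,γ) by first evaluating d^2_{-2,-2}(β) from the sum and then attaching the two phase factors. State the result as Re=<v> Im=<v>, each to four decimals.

Split into d^2_{-2,-2}(β=1.8893) × two z-phases.
With c≡cos(β/2)=0.586027 and s≡sin(β/2)=0.810292, N=[1·24·1·24]^{1/2}=24.000000
k∈{0} keeps every argument non-negative
  k=0: (−1)^0·24.0000/(24)·0.5860^4·0.8103^0 = +0.117942
d^2_{-2,-2}(1.8893) = +0.117942
Attach z-rotation phases: D = e^{-i(-2)(1.8368)}·(+0.117942)·e^{-i(-2)(4.1528)} = +0.098188-0.065341i

Re=0.0982 Im=-0.0653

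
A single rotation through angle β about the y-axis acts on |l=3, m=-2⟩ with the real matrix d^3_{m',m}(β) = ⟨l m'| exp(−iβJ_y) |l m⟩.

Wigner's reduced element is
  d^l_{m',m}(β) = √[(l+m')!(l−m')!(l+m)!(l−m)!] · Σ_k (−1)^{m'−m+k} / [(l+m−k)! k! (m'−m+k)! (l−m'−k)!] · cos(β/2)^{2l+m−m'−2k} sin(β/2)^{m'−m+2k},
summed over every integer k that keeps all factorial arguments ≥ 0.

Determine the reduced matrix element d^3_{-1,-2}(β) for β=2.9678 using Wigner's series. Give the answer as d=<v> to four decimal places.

d^3_{-1,-2}(β=2.9678) via Wigner's sum:
Half-angle: c=0.086787, s=0.996227. N=√(2·24·1·120)=75.894664
k∈{0,1} keeps every argument non-negative
  k=0: (−1)^1·75.8947/(24)·0.0868^5·0.9962^1 = -0.000016
  k=1: (−1)^2·75.8947/(12)·0.0868^3·0.9962^3 = +0.004088
d^3_{-1,-2}(2.9678) = -0.000016 +0.004088 = +0.004072

d=0.0041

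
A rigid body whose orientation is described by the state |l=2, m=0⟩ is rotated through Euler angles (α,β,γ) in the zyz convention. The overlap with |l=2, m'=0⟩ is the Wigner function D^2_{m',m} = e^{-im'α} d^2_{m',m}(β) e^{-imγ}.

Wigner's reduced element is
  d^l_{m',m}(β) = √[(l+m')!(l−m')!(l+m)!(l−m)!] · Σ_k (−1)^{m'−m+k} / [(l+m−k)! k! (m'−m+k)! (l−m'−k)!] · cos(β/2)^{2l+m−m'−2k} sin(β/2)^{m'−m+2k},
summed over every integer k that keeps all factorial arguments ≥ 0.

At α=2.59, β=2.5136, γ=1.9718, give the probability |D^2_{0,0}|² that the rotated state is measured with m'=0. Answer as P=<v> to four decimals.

P=0.2325

D^2_{0,0}(2.59,2.5136,1.9718) = e^{-i·0·2.59}·d^2_{0,0}(2.5136)·e^{-i·0·1.9718}. Compute d first:
With c≡cos(β/2)=0.308862 and s≡sin(β/2)=0.951107, N=[2·2·2·2]^{1/2}=4.000000
k: max(0,(0)−(0))=0 … min(2+(0),2−(0))=2
  k=0: (−1)^0·4.0000/(4)·0.3089^4·0.9511^0 = +0.009100
  k=1: (−1)^1·4.0000/(1)·0.3089^2·0.9511^2 = -0.345182
  k=2: (−1)^2·4.0000/(4)·0.3089^0·0.9511^4 = +0.818309
d^2_{0,0}(2.5136) = +0.009100 -0.345182 +0.818309 = +0.482228
|D^2_{0,0}|² = |d^2_{0,0}(β)|² = (+0.482228)² = 0.232543 (the z-rotation phases have unit modulus)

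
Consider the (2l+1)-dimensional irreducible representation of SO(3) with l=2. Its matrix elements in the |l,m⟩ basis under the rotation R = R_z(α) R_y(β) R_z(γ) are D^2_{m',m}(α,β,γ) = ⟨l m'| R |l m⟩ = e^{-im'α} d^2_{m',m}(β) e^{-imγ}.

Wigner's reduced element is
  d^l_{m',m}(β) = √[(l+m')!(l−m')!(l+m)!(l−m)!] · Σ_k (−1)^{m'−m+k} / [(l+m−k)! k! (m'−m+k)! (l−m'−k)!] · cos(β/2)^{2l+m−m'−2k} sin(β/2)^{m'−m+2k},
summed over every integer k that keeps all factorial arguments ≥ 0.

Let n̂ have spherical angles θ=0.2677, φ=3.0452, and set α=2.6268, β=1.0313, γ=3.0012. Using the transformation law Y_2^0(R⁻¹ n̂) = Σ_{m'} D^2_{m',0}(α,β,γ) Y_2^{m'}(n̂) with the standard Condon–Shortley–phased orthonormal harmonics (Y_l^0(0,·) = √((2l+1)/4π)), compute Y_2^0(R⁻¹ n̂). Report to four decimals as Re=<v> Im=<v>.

Re=0.1519 Im=0.0000

Need the full column D^2_{m',0} for m'=−2..2 at α=2.6268, β=1.0313, γ=3.0012.
cos(β/2)=0.869972, sin(β/2)=0.493100
d^2_{-2,0}: single k=2 term ⇒ +0.450772;  D = +0.232226-0.386350i
d^2_{-1,0}: k∈[1..2] ⇒ +0.795293 -0.255498 = +0.539796;  D = -0.469835+0.265771i
d^2_{0,0}: k∈[0..2] ⇒ +0.572825 -0.736108 +0.059121 = -0.104162;  D = -0.104162+0.000000i
d^2_{1,0}: k∈[0..1] ⇒ -0.795293 +0.255498 = -0.539796;  D = +0.469835+0.265771i
d^2_{2,0}: single k=0 term ⇒ +0.450772;  D = +0.232226+0.386350i
Y_2^{m'}(θ=0.2677,φ=3.0452) and Σ D·Y over m':
  (+0.2322-0.3864i)·(+0.0265+0.0052i)  (-0.4698+0.2658i)·(-0.1962-0.0190i)  (-0.1042+0.0000i)·(+0.5646+0.0000i)  (+0.4698+0.2658i)·(+0.1962-0.0190i)  (+0.2322+0.3864i)·(+0.0265-0.0052i)
Y_2^0(R⁻¹ n̂) = +0.151917-0.000000i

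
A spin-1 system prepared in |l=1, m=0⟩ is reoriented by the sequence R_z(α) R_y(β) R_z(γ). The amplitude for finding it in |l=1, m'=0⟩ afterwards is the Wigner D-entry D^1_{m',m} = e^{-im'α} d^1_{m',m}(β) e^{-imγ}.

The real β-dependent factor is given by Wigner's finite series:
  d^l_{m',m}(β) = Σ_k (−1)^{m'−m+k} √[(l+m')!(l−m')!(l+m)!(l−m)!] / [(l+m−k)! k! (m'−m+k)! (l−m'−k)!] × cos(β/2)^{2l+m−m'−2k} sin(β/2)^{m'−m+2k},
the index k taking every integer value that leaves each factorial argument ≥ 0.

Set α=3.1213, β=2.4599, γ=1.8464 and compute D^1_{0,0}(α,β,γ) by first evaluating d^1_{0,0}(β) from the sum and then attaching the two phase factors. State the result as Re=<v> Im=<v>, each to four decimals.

Re=-0.7765 Im=0.0000

Split into d^1_{0,0}(β=2.4599) × two z-phases.
c=cos(2.4599/2)=0.334285, s=sin(2.4599/2)=0.942472; N=√[1·1·1·1]=1.000000
Admissible k: 0..1 (factorial args all ≥0)
  k=0: (−1)^0·1.0000/(1)·0.3343^2·0.9425^0 = +0.111746
  k=1: (−1)^1·1.0000/(1)·0.3343^0·0.9425^2 = -0.888254
d^1_{0,0}(2.4599) = +0.111746 -0.888254 = -0.776507
Phases: e^{-i·(0)·3.1213}=+1.000000+0.000000i, e^{-i·(0)·1.8464}=+1.000000+0.000000i ⇒ D=-0.776507+0.000000i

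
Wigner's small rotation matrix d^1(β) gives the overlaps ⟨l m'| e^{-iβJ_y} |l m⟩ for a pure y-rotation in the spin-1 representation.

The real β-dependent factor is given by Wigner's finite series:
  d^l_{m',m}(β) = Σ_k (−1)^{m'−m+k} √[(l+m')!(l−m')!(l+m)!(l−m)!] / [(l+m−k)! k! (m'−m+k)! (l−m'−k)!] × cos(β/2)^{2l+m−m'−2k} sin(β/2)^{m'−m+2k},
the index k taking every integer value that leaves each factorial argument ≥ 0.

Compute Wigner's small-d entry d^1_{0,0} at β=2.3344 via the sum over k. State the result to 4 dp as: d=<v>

d=-0.6915

d^1_{0,0}(β=2.3344) via Wigner's sum:
With c≡cos(β/2)=0.392728 and s≡sin(β/2)=0.919655, N=[1·1·1·1]^{1/2}=1.000000
The bounds max(0,m−m')=0 and min(l+m,l−m')=1 give 2 terms
  k=0: (−1)^0·1.0000/(1)·0.3927^2·0.9197^0 = +0.154235
  k=1: (−1)^1·1.0000/(1)·0.3927^0·0.9197^2 = -0.845765
d^1_{0,0}(2.3344) = +0.154235 -0.845765 = -0.691529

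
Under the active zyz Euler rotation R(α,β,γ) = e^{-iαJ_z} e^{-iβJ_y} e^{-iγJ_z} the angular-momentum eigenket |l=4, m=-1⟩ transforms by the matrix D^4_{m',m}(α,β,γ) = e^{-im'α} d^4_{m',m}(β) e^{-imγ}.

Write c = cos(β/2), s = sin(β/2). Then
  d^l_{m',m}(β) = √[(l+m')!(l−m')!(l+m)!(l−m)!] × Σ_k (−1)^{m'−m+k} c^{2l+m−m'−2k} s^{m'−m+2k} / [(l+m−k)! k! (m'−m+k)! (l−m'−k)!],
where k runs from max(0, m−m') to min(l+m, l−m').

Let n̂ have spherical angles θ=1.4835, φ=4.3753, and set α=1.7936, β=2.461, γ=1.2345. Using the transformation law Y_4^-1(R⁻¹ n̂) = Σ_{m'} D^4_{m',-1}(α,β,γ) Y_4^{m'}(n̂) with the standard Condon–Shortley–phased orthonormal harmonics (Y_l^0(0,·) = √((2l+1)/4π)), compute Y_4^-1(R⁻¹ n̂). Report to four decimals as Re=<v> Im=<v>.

Need the full column D^4_{m',-1} for m'=−4..4 at α=1.7936, β=2.461, γ=1.2345.
cos(β/2)=0.333766, sin(β/2)=0.942656
d^4_{-4,-1}: single k=3 term ⇒ +0.025964;  D = -0.013680+0.022068i
d^4_{-3,-1}: k∈[2..3] ⇒ +0.009751 -0.129629 = -0.119878;  D = -0.113328-0.039086i
d^4_{-2,-1}: k∈[1..3] ⇒ +0.001845 -0.073600 +0.391389 = +0.319634;  D = +0.034870-0.317727i
d^4_{-1,-1}: k∈[0..3] ⇒ +0.000154 -0.018427 +0.293971 -0.781635 = -0.505937;  D = +0.502682-0.057297i
d^4_{0,-1}: k∈[0..3] ⇒ -0.001945 +0.093098 -0.742609 +0.987256 = +0.335800;  D = +0.110812+0.316989i
d^4_{1,-1}: k∈[0..3] ⇒ +0.012285 -0.293971 +1.172453 -0.623484 = +0.267283;  D = +0.226584-0.141773i
d^4_{2,-1}: k∈[0..2] ⇒ -0.049067 +0.587084 -0.936593 = -0.398576;  D = +0.280849+0.282819i
d^4_{3,-1}: k∈[0..1] ⇒ +0.129629 -0.620404 = -0.490775;  D = +0.263220-0.414216i
d^4_{4,-1}: single k=0 term ⇒ -0.207104;  D = -0.195020-0.069707i
Y_4^{m'}(θ=1.4835,φ=4.3753) and Σ D·Y over m':
  (-0.0137+0.0221i)·(+0.0961+0.4251i)  (-0.1133-0.0391i)·(+0.0914-0.0573i)  (+0.0349-0.3177i)·(+0.2456+0.1962i)  (+0.5027-0.0573i)·(+0.0400-0.1143i)  (+0.1108+0.3170i)·(+0.2934+0.0000i)  (+0.2266-0.1418i)·(-0.0400-0.1143i)  (+0.2808+0.2828i)·(+0.2456-0.1962i)  (+0.2632-0.4142i)·(-0.0914-0.0573i)  (-0.1950-0.0697i)·(+0.0961-0.4251i)
Y_4^-1(R⁻¹ n̂) = +0.096721+0.054457i

Re=0.0967 Im=0.0545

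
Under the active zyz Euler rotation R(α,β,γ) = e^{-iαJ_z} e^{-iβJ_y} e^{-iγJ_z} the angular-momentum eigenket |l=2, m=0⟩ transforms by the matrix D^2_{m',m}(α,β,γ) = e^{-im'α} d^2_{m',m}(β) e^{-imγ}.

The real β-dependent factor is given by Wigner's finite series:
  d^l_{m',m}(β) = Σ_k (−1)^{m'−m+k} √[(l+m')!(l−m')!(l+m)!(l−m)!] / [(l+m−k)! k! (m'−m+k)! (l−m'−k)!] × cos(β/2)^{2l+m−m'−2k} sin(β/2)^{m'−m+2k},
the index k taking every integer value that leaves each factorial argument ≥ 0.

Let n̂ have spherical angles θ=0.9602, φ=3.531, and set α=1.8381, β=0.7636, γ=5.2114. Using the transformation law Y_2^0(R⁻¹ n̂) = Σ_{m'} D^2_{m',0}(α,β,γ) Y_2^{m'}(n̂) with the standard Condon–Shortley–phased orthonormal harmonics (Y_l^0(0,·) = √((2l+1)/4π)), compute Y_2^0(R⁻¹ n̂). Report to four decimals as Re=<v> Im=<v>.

Need the full column D^2_{m',0} for m'=−2..2 at α=1.8381, β=0.7636, γ=5.2114.
cos(β/2)=0.927995, sin(β/2)=0.372591
d^2_{-2,0}: single k=2 term ⇒ +0.292842;  D = -0.251981-0.149204i
d^2_{-1,0}: k∈[1..2] ⇒ +0.729367 -0.117576 = +0.611791;  D = -0.161593+0.590064i
d^2_{0,0}: k∈[0..2] ⇒ +0.741623 -0.478209 +0.019272 = +0.282687;  D = +0.282687+0.000000i
d^2_{1,0}: k∈[0..1] ⇒ -0.729367 +0.117576 = -0.611791;  D = +0.161593+0.590064i
d^2_{2,0}: single k=0 term ⇒ +0.292842;  D = -0.251981+0.149204i
Y_2^{m'}(θ=0.9602,φ=3.531) and Σ D·Y over m':
  (-0.2520-0.1492i)·(+0.1845-0.1821i)  (-0.1616+0.5901i)·(-0.3357+0.1378i)  (+0.2827+0.0000i)·(-0.0043+0.0000i)  (+0.1616+0.5901i)·(+0.3357+0.1378i)  (-0.2520+0.1492i)·(+0.1845+0.1821i)
Y_2^0(R⁻¹ n̂) = -0.202671+0.000000i

Re=-0.2027 Im=0.0000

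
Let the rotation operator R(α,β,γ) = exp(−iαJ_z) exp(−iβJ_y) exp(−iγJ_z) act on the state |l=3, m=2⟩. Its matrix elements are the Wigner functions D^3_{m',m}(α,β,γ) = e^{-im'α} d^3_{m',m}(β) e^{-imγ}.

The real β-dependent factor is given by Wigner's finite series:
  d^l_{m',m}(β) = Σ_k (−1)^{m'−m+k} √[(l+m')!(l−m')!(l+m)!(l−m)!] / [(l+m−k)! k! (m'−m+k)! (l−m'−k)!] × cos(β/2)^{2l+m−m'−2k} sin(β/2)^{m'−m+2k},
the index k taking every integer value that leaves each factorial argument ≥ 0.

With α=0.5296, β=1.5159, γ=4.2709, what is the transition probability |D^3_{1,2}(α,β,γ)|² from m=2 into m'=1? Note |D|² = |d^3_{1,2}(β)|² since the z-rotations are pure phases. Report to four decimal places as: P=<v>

Split into d^3_{1,2}(β=1.5159) × two z-phases.
With c≡cos(β/2)=0.726247 and s≡sin(β/2)=0.687434, N=[24·2·120·1]^{1/2}=75.894664
k∈{1,2} keeps every argument non-negative
  k=1: (−1)^0·75.8947/(24)·0.7262^5·0.6874^1 = +0.439190
  k=2: (−1)^1·75.8947/(12)·0.7262^3·0.6874^3 = -0.787002
d^3_{1,2}(1.5159) = +0.439190 -0.787002 = -0.347812
|D^3_{1,2}|² = |d^3_{1,2}(β)|² = (-0.347812)² = 0.120973 (the z-rotation phases have unit modulus)

P=0.1210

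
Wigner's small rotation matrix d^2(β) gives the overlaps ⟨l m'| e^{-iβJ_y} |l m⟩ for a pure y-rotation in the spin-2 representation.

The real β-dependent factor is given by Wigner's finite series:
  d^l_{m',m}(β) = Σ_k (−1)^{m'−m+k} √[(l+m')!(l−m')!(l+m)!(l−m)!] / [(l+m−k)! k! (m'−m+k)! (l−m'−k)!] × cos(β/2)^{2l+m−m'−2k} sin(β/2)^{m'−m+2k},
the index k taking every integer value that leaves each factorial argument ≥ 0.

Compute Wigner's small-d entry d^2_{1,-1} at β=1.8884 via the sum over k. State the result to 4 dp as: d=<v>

d^2_{1,-1}(β=1.8884) via Wigner's sum:
c=cos(1.8884/2)=0.586391, s=sin(1.8884/2)=0.810028; N=√[6·1·1·6]=6.000000
The bounds max(0,m−m')=0 and min(l+m,l−m')=1 give 2 terms
  k=0: (−1)^2·6.0000/(2)·0.5864^2·0.8100^2 = +0.676856
  k=1: (−1)^3·6.0000/(6)·0.5864^0·0.8100^4 = -0.430527
d^2_{1,-1}(1.8884) = +0.676856 -0.430527 = +0.246329

d=0.2463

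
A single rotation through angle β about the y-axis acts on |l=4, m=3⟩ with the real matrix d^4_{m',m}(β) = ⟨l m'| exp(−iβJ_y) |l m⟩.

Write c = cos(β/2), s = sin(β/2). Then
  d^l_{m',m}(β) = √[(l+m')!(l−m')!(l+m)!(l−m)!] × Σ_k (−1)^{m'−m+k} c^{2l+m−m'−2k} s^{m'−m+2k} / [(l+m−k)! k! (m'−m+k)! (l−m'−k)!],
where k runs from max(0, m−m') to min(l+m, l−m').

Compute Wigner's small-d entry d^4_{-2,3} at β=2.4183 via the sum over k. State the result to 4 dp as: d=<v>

d=-0.4731

d^4_{-2,3}(β=2.4183) via Wigner's sum:
Half-angle: c=0.353815, s=0.935316. N=√(2·720·5040·1)=2693.993318
The bounds max(0,m−m')=5 and min(l+m,l−m')=6 give 2 terms
  k=5: (−1)^0·2693.9933/(240)·0.3538^3·0.9353^5 = +0.355880
  k=6: (−1)^1·2693.9933/(720)·0.3538^1·0.9353^7 = -0.828986
d^4_{-2,3}(2.4183) = +0.355880 -0.828986 = -0.473106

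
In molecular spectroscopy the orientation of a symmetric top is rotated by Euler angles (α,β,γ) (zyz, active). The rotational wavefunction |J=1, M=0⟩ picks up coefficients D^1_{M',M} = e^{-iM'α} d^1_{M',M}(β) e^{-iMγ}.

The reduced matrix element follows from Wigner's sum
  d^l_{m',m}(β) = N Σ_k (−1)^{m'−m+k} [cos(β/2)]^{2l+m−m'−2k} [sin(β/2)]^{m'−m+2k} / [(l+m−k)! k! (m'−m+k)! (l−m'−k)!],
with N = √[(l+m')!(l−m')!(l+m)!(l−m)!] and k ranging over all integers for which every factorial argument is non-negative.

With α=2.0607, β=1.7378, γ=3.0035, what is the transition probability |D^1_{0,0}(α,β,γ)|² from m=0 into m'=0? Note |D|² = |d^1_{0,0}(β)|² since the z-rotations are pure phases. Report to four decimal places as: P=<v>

P=0.0276

First d^1_{0,0}(β=1.7378), then the phase factors e^{-i(0)α} and e^{-i(0)γ}:
c=cos(1.7378/2)=0.645667, s=sin(1.7378/2)=0.763619; N=√[1·1·1·1]=1.000000
Admissible k: 0..1 (factorial args all ≥0)
  k=0: (−1)^0·1.0000/(1)·0.6457^2·0.7636^0 = +0.416886
  k=1: (−1)^1·1.0000/(1)·0.6457^0·0.7636^2 = -0.583114
d^1_{0,0}(1.7378) = +0.416886 -0.583114 = -0.166228
|D^1_{0,0}|² = |d^1_{0,0}(β)|² = (-0.166228)² = 0.027632 (the z-rotation phases have unit modulus)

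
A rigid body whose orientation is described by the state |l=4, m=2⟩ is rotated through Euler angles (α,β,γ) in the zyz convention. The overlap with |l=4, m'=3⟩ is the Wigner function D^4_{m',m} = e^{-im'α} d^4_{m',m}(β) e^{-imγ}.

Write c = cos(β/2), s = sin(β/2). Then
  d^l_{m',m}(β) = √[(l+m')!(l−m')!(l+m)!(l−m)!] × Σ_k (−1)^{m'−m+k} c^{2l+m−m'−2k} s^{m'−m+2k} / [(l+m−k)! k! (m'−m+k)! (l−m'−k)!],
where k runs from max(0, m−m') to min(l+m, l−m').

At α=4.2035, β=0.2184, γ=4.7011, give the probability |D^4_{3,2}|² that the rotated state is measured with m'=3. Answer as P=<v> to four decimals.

Split into d^4_{3,2}(β=0.2184) × two z-phases.
Half-angle: c=0.994044, s=0.108983. N=√(5040·1·720·2)=2693.993318
k∈{0,1} keeps every argument non-negative
  k=0: (−1)^1·2693.9933/(720)·0.9940^7·0.1090^1 = -0.391076
  k=1: (−1)^2·2693.9933/(240)·0.9940^5·0.1090^3 = +0.014102
d^4_{3,2}(0.2184) = -0.391076 +0.014102 = -0.376974
|D^4_{3,2}|² = |d^4_{3,2}(β)|² = (-0.376974)² = 0.142109 (the z-rotation phases have unit modulus)

P=0.1421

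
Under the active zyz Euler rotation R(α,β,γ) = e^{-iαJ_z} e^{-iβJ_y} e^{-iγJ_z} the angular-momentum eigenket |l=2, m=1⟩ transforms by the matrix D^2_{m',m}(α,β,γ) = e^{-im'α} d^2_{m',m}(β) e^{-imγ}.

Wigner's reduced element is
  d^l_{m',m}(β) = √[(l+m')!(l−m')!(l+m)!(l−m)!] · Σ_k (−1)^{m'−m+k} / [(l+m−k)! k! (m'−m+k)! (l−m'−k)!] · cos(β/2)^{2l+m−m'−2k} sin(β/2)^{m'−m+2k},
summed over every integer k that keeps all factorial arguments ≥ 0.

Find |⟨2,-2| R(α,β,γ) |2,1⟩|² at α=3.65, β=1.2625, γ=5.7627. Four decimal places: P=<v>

P=0.1101

First d^2_{-2,1}(β=1.2625), then the phase factors e^{-i(-2)α} and e^{-i(1)γ}:
With c≡cos(β/2)=0.807290 and s≡sin(β/2)=0.590154, N=[1·24·6·1]^{1/2}=12.000000
k: max(0,(1)−(-2))=3 … min(2+(1),2−(-2))=3
  k=3: (−1)^0·12.0000/(6)·0.8073^1·0.5902^3 = +0.331861
d^2_{-2,1}(1.2625) = +0.331861
|D^2_{-2,1}|² = |d^2_{-2,1}(β)|² = (+0.331861)² = 0.110132 (the z-rotation phases have unit modulus)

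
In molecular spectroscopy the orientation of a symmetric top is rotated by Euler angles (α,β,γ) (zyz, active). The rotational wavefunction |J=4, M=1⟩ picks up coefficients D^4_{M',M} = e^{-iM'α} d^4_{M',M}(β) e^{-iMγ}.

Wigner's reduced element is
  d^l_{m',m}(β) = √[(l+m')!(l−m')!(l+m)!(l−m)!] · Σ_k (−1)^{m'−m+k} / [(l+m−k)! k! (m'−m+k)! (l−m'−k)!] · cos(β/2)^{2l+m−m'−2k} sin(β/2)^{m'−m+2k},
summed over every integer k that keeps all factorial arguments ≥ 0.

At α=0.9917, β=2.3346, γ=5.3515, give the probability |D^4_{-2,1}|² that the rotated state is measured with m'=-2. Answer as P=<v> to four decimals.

D^4_{-2,1}(0.9917,2.3346,5.3515) = e^{-i·-2·0.9917}·d^4_{-2,1}(2.3346)·e^{-i·1·5.3515}. Compute d first:
Half-angle: c=0.392636, s=0.919694. N=√(2·720·120·6)=1018.233765
The bounds max(0,m−m')=3 and min(l+m,l−m')=5 give 3 terms
  k=3: (−1)^0·1018.2338/(72)·0.3926^5·0.9197^3 = +0.102659
  k=4: (−1)^1·1018.2338/(48)·0.3926^3·0.9197^5 = -0.844878
  k=5: (−1)^2·1018.2338/(240)·0.3926^1·0.9197^7 = +0.927106
d^4_{-2,1}(2.3346) = +0.102659 -0.844878 +0.927106 = +0.184888
|D^4_{-2,1}|² = |d^4_{-2,1}(β)|² = (+0.184888)² = 0.034183 (the z-rotation phases have unit modulus)

P=0.0342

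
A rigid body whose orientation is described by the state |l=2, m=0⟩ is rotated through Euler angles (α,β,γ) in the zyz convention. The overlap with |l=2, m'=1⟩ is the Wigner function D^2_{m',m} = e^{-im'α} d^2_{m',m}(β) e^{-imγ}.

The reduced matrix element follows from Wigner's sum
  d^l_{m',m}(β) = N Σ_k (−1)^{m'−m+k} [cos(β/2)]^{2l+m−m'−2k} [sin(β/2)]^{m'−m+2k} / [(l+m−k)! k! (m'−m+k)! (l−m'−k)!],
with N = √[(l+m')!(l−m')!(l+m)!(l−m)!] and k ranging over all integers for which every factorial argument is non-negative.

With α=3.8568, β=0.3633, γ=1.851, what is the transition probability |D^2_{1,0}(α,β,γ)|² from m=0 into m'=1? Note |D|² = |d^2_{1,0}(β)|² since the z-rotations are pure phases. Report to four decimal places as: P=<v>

Split into d^2_{1,0}(β=0.3633) × two z-phases.
Half-angle: c=0.983547, s=0.180653. N=√(6·1·2·2)=4.898979
Admissible k: 0..1 (factorial args all ≥0)
  k=0: (−1)^1·4.8990/(2)·0.9835^3·0.1807^1 = -0.421023
  k=1: (−1)^2·4.8990/(2)·0.9835^1·0.1807^3 = +0.014204
d^2_{1,0}(0.3633) = -0.421023 +0.014204 = -0.406819
|D^2_{1,0}|² = |d^2_{1,0}(β)|² = (-0.406819)² = 0.165501 (the z-rotation phases have unit modulus)

P=0.1655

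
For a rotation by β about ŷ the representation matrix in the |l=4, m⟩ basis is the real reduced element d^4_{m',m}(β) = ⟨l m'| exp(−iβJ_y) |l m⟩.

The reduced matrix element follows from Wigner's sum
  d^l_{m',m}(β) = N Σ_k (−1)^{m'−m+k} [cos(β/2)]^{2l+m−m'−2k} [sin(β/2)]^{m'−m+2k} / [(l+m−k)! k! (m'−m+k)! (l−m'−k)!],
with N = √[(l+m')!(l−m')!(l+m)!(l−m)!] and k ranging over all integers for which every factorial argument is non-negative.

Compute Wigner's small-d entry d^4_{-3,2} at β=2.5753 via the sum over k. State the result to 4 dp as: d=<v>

d=-0.5868

d^4_{-3,2}(β=2.5753) via Wigner's sum:
c=cos(2.5753/2)=0.279378, s=sin(2.5753/2)=0.960181; N=√[1·5040·720·2]=2693.993318
k: max(0,(2)−(-3))=5 … min(4+(2),4−(-3))=6
  k=5: (−1)^0·2693.9933/(240)·0.2794^3·0.9602^5 = +0.199769
  k=6: (−1)^1·2693.9933/(720)·0.2794^1·0.9602^7 = -0.786554
d^4_{-3,2}(2.5753) = +0.199769 -0.786554 = -0.586785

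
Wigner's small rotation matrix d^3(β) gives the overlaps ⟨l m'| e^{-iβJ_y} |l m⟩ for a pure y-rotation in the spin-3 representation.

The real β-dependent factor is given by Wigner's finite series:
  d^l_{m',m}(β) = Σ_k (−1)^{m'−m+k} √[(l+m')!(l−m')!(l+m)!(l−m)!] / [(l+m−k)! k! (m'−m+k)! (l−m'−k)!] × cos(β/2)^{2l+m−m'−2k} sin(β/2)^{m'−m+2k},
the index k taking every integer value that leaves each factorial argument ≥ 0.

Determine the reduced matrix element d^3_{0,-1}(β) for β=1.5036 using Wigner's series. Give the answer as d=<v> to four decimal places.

d^3_{0,-1}(β=1.5036) via Wigner's sum:
Half-angle: c=0.730461, s=0.682955. N=√(6·6·2·24)=41.569219
The bounds max(0,m−m')=0 and min(l+m,l−m')=2 give 3 terms
  k=0: (−1)^1·41.5692/(12)·0.7305^5·0.6830^1 = -0.492002
  k=1: (−1)^2·41.5692/(4)·0.7305^3·0.6830^3 = +1.290263
  k=2: (−1)^3·41.5692/(12)·0.7305^1·0.6830^5 = -0.375965
d^3_{0,-1}(1.5036) = -0.492002 +1.290263 -0.375965 = +0.422296

d=0.4223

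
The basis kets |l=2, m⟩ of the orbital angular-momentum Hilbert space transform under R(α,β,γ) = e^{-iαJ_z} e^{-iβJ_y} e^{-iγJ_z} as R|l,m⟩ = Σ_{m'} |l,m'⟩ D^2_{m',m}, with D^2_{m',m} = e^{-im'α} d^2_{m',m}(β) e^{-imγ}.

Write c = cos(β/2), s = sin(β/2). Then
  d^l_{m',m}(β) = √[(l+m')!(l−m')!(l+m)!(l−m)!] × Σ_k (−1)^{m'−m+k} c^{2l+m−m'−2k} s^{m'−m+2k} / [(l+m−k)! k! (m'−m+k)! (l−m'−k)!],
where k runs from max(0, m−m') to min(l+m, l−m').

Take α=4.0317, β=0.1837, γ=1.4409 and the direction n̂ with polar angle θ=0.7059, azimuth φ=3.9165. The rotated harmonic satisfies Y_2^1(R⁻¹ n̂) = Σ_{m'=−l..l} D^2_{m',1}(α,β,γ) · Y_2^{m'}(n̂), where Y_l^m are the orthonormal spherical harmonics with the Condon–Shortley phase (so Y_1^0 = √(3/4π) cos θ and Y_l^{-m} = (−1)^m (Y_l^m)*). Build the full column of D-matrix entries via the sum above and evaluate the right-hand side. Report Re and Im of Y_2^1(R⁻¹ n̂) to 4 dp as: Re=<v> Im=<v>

Need the full column D^2_{m',1} for m'=−2..2 at α=4.0317, β=0.1837, γ=1.4409.
cos(β/2)=0.995785, sin(β/2)=0.091721
d^2_{-2,1}: single k=3 term ⇒ +0.001537;  D = +0.001449+0.000511i
d^2_{-1,1}: k∈[2..3] ⇒ +0.025026 -0.000071 = +0.024955;  D = -0.021264+0.013061i
d^2_{0,1}: k∈[1..2] ⇒ +0.221840 -0.001882 = +0.219958;  D = +0.028491-0.218105i
d^2_{1,1}: k∈[0..1] ⇒ +0.983245 -0.025026 = +0.958219;  D = +0.660284+0.694413i
d^2_{2,1}: single k=0 term ⇒ -0.181132;  D = +0.180559-0.014389i
Y_2^{m'}(θ=0.7059,φ=3.9165) and Σ D·Y over m':
  (+0.0014+0.0005i)·(+0.0034-0.1625i)  (-0.0213+0.0131i)·(-0.2725+0.2668i)  (+0.0285-0.2181i)·(+0.2326+0.0000i)  (+0.6603+0.6944i)·(+0.2725+0.2668i)  (+0.1806-0.0144i)·(+0.0034+0.1625i)
Y_2^1(R⁻¹ n̂) = +0.006608+0.334525i

Re=0.0066 Im=0.3345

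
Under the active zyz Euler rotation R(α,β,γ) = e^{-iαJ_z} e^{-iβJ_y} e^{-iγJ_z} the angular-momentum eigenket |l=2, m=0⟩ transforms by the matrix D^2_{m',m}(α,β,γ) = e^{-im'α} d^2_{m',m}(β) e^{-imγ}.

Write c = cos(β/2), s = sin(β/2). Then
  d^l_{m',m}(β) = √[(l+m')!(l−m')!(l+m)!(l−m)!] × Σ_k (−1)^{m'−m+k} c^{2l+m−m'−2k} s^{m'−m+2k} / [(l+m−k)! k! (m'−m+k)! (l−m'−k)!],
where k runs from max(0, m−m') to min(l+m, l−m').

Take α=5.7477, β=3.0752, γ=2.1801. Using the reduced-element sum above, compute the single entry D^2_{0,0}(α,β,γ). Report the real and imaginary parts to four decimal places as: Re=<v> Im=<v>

Re=0.9934 Im=0.0000

Split into d^2_{0,0}(β=3.0752) × two z-phases.
With c≡cos(β/2)=0.033190 and s≡sin(β/2)=0.999449, N=[2·2·2·2]^{1/2}=4.000000
Admissible k: 0..2 (factorial args all ≥0)
  k=0: (−1)^0·4.0000/(4)·0.0332^4·0.9994^0 = +0.000001
  k=1: (−1)^1·4.0000/(1)·0.0332^2·0.9994^2 = -0.004402
  k=2: (−1)^2·4.0000/(4)·0.0332^0·0.9994^4 = +0.997798
d^2_{0,0}(3.0752) = +0.000001 -0.004402 +0.997798 = +0.993398
Attach z-rotation phases: D = e^{-i(0)(5.7477)}·(+0.993398)·e^{-i(0)(2.1801)} = +0.993398+0.000000i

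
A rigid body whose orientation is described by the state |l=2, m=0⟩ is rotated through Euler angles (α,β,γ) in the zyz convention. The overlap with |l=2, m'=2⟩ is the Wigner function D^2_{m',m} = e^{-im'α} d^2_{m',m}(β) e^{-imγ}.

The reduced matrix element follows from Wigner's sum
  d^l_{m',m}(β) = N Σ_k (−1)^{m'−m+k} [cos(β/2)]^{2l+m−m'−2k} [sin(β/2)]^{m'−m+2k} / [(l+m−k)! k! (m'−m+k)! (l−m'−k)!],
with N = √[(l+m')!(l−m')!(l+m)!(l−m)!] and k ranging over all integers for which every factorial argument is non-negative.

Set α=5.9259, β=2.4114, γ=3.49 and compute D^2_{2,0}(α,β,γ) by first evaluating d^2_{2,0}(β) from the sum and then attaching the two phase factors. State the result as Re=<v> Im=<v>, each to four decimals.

D^2_{2,0}(5.9259,2.4114,3.49) = e^{-i·2·5.9259}·d^2_{2,0}(2.4114)·e^{-i·0·3.49}. Compute d first:
Half-angle: c=0.357039, s=0.934089. N=√(24·1·2·2)=9.797959
k∈{0} keeps every argument non-negative
  k=0: (−1)^2·9.7980/(4)·0.3570^2·0.9341^2 = +0.272449
d^2_{2,0}(2.4114) = +0.272449
D = (+0.755375+0.655293i)·(+0.272449)·(+1.000000+0.000000i) = +0.205801+0.178534i

Re=0.2058 Im=0.1785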